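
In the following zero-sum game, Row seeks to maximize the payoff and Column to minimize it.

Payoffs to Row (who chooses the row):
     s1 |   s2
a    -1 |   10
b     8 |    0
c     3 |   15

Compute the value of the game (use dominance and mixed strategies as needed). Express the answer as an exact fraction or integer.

Row a is strictly dominated by row c, so Row never plays it.
The remaining 2×2 game on (b, c) × (s1, s2) has no saddle point. Let Row play b with probability p; indifference gives 8p + 3(1−p) = 15(1−p), so p = 3/5.
Similarly Column's optimal q on s1 is 3/4, and the value is 8·(3/4) + (0)·(1/4) = 6.

6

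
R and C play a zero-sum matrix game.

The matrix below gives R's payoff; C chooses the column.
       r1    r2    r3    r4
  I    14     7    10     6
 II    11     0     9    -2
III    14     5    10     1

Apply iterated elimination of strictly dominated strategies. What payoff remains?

6

Row II is strictly dominated by row I (14>11, 7>0, 10>9, 6>-2); eliminate II.
Column r1 is strictly dominated by r2 for C (7<14, 5<14); eliminate r1.
Column r2 is strictly dominated by r4 for C (6<7, 1<5); eliminate r2.
Column r3 is strictly dominated by r4 for C (6<10, 1<10); eliminate r3.
Row III is strictly dominated by row I (6>1); eliminate III.
Only (I, r4) remains, with payoff 6.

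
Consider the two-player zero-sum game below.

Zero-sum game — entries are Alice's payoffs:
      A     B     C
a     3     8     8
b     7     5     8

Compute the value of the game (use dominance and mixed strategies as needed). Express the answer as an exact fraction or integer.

41/7

Column C is strictly dominated by A for Bob (it gives Alice more in every row).
The remaining 2×2 game on (a, b) × (A, B) has no saddle point. Let Alice play a with probability p; indifference gives 3p + 7(1−p) = 8p + 5(1−p), so p = 2/7.
Similarly Bob's optimal q on A is 3/7, and the value is 3·(3/7) + (8)·(4/7) = 41/7.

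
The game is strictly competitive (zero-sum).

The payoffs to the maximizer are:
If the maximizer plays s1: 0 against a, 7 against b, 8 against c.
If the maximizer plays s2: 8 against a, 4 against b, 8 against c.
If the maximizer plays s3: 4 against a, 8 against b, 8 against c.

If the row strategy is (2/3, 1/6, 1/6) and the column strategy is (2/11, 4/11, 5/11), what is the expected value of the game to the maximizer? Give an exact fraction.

212/33

Against (2/11, 4/11, 5/11), each row's expected payoff is s1: 68/11; s2: 72/11; s3: 80/11.
Taking the (2/3, 1/6, 1/6)-weighted average: (2/3)·(68/11) + (1/6)·(72/11) + (1/6)·(80/11) = 212/33.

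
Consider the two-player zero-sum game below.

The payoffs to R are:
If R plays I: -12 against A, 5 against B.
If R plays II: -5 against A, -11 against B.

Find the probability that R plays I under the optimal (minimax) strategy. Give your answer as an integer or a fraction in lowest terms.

Row minima are -12 and -11, so R's maximin is -11; column maxima are -5 and 5, so C's minimax is -5. These differ, so the equilibrium is in mixed strategies.
Let R play I with probability p. C is indifferent when −12p − 5(1−p) = 5p − 11(1−p), giving p = 6/23.

6/23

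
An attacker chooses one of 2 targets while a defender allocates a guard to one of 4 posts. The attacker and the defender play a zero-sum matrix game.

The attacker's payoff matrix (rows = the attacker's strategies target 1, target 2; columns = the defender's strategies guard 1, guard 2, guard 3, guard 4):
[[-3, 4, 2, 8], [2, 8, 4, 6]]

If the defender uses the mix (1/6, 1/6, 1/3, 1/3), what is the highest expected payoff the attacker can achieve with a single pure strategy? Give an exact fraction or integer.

5

target 1: (-3)·(1/6) + (4)·(1/6) + (2)·(1/3) + (8)·(1/3) = 7/2.
target 2: (2)·(1/6) + (8)·(1/6) + (4)·(1/3) + (6)·(1/3) = 5.
The best pure response is target 2 with expected payoff 5.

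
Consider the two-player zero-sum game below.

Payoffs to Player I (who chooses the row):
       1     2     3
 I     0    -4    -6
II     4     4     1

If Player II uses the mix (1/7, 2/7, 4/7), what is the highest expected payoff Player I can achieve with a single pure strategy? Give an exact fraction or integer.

16/7

I: (0)·(1/7) + (-4)·(2/7) + (-6)·(4/7) = -32/7.
II: (4)·(1/7) + (4)·(2/7) + (1)·(4/7) = 16/7.
The best pure response is II with expected payoff 16/7.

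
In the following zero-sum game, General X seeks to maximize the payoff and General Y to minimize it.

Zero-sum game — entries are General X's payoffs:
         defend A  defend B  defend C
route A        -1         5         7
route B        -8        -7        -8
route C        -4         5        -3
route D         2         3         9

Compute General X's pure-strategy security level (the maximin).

The worst-case payoff for each row is route A: -1, route B: -8, route C: -4, route D: 2.
The best of these is 2.

2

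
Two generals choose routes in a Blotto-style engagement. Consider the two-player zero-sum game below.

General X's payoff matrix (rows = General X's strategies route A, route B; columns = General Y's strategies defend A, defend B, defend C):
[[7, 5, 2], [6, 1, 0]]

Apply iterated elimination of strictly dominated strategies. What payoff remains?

Column defend B is strictly dominated by defend C for General Y (2<5, 0<1); eliminate defend B.
Row route B is strictly dominated by row route A (7>6, 2>0); eliminate route B.
Column defend A is strictly dominated by defend C for General Y (2<7); eliminate defend A.
Only (route A, defend C) remains, with payoff 2.

2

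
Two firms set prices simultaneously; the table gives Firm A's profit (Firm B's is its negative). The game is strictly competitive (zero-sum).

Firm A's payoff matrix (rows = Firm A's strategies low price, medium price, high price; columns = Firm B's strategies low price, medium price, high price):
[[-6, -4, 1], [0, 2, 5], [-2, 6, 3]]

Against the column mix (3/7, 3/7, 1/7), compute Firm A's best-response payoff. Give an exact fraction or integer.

low price: (-6)·(3/7) + (-4)·(3/7) + (1)·(1/7) = -29/7.
medium price: (0)·(3/7) + (2)·(3/7) + (5)·(1/7) = 11/7.
high price: (-2)·(3/7) + (6)·(3/7) + (3)·(1/7) = 15/7.
The best pure response is high price with expected payoff 15/7.

15/7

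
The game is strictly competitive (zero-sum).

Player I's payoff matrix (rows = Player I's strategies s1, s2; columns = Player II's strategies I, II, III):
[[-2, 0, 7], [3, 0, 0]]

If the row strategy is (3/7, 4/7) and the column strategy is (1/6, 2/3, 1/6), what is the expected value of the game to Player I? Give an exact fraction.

9/14

Against (1/6, 2/3, 1/6), each row's expected payoff is s1: 5/6; s2: 1/2.
Taking the (3/7, 4/7)-weighted average: (3/7)·(5/6) + (4/7)·(1/2) = 9/14.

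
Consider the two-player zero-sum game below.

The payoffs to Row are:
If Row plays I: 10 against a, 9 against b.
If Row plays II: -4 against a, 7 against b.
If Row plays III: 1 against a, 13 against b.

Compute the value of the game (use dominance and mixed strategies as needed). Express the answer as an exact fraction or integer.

121/13

Row II is strictly dominated by row III, so Row never plays it.
The remaining 2×2 game on (I, III) × (a, b) has no saddle point. Let Row play I with probability p; indifference gives 10p + (1−p) = 9p + 13(1−p), so p = 12/13.
Similarly Column's optimal q on a is 4/13, and the value is 10·(4/13) + (9)·(9/13) = 121/13.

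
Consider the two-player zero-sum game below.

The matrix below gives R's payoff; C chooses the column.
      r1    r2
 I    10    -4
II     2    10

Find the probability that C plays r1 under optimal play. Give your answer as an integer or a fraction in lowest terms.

7/11

Row minima are -4 and 2, so R's maximin is 2; column maxima are 10 and 10, so C's minimax is 10. These differ, so the equilibrium is in mixed strategies.
Let C play r1 with probability q. R is indifferent when 10q − 4(1−q) = 2q + 10(1−q), giving q = 7/11.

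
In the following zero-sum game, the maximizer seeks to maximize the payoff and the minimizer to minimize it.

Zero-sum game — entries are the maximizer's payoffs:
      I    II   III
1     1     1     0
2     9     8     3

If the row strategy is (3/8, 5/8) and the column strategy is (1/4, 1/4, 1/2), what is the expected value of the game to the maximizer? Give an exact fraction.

121/32

Against (1/4, 1/4, 1/2), each row's expected payoff is 1: 1/2; 2: 23/4.
Taking the (3/8, 5/8)-weighted average: (3/8)·(1/2) + (5/8)·(23/4) = 121/32.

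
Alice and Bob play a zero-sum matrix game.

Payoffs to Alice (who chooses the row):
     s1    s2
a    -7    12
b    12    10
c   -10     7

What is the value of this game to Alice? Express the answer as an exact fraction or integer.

214/21

Row c is strictly dominated by row a, so Alice never plays it.
The remaining 2×2 game on (a, b) × (s1, s2) has no saddle point. Let Alice play a with probability p; indifference gives −7p + 12(1−p) = 12p + 10(1−p), so p = 2/21.
Similarly Bob's optimal q on s1 is 2/21, and the value is -7·(2/21) + (12)·(19/21) = 214/21.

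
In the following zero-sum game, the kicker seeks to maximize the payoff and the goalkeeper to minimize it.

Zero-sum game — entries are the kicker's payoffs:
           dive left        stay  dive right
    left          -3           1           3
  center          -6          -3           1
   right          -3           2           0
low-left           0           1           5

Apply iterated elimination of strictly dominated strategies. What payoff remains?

Column dive right is strictly dominated by dive left for the goalkeeper (-3<3, -6<1, -3<0, 0<5); eliminate dive right.
Column stay is strictly dominated by dive left for the goalkeeper (-3<1, -6<-3, -3<2, 0<1); eliminate stay.
Row left is strictly dominated by row low-left (0>-3); eliminate left.
Row right is strictly dominated by row low-left (0>-3); eliminate right.
Row center is strictly dominated by row low-left (0>-6); eliminate center.
Only (low-left, dive left) remains, with payoff 0.

0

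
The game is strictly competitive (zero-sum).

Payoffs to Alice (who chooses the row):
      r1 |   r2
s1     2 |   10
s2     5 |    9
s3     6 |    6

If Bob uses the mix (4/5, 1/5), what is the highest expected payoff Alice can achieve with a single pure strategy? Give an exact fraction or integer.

s1: (2)·(4/5) + (10)·(1/5) = 18/5.
s2: (5)·(4/5) + (9)·(1/5) = 29/5.
s3: (6)·(4/5) + (6)·(1/5) = 6.
The best pure response is s3 with expected payoff 6.

6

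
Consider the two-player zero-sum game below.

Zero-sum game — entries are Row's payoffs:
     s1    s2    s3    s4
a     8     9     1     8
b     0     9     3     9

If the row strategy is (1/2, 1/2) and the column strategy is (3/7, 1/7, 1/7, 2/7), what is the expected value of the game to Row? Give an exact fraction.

40/7

Against (3/7, 1/7, 1/7, 2/7), each row's expected payoff is a: 50/7; b: 30/7.
Taking the (1/2, 1/2)-weighted average: (1/2)·(50/7) + (1/2)·(30/7) = 40/7.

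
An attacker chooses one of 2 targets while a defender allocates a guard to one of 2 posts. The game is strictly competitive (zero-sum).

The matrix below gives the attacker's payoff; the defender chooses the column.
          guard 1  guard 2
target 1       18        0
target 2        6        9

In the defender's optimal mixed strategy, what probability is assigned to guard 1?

3/7

Row minima are 0 and 6, so the attacker's maximin is 6; column maxima are 18 and 9, so the defender's minimax is 9. These differ, so the equilibrium is in mixed strategies.
Let the defender play guard 1 with probability q. The attacker is indifferent when 18q = 6q + 9(1−q), giving q = 3/7.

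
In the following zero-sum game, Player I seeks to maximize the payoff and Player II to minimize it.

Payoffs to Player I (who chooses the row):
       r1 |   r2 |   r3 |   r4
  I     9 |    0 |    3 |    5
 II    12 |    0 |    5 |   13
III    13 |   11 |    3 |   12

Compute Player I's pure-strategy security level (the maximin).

3

The worst-case payoff for each row is I: 0, II: 0, III: 3.
The best of these is 3.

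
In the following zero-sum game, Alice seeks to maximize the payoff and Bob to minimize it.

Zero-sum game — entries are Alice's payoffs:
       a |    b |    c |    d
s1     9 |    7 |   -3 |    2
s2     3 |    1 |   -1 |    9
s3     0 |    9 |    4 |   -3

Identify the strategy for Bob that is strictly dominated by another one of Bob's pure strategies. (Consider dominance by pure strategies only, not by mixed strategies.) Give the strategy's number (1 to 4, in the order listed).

2

Bob prefers columns that give Alice less. Compare b with c: -3 < 7, -1 < 1, 4 < 9.
So c strictly dominates b for Bob; b is strictly dominated.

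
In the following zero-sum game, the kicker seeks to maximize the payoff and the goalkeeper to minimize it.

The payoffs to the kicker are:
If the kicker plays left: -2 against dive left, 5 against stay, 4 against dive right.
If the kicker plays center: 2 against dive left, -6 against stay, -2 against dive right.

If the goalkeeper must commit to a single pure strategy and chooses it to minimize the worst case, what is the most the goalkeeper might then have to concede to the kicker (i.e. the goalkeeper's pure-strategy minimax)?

2

The worst case (largest entry) in each column is dive left: 2, stay: 5, dive right: 4.
The best (smallest) of these is 2.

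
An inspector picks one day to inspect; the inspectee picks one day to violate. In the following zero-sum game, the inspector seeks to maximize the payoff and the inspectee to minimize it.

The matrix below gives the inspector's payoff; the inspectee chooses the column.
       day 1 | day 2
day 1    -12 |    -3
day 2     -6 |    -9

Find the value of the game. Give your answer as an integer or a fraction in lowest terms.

Row minima are -12 and -9, so the inspector's maximin is -9; column maxima are -6 and -3, so the inspectee's minimax is -6. These differ, so the equilibrium is in mixed strategies.
Let the inspector play day 1 with probability p. The inspectee is indifferent when −12p − 6(1−p) = −3p − 9(1−p), giving p = 1/4.
Let the inspectee play day 1 with probability q. The inspector is indifferent when −12q − 3(1−q) = −6q − 9(1−q), giving q = 1/2.
The value is -12·(1/2) + (-3)·(1/2) = -15/2.

-15/2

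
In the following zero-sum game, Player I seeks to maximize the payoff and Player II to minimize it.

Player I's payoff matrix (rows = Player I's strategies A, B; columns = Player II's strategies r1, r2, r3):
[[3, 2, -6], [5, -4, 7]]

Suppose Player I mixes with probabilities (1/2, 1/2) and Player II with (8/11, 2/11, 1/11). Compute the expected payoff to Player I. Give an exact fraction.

Against (8/11, 2/11, 1/11), each row's expected payoff is A: 2; B: 39/11.
Taking the (1/2, 1/2)-weighted average: (1/2)·(2) + (1/2)·(39/11) = 61/22.

61/22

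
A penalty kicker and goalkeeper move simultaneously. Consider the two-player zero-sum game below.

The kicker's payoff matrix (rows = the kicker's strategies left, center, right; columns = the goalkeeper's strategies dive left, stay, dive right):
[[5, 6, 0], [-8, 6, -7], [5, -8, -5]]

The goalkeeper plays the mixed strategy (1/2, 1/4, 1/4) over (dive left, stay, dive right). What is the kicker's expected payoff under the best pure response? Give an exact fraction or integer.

4

left: (5)·(1/2) + (6)·(1/4) + (0)·(1/4) = 4.
center: (-8)·(1/2) + (6)·(1/4) + (-7)·(1/4) = -17/4.
right: (5)·(1/2) + (-8)·(1/4) + (-5)·(1/4) = -3/4.
The best pure response is left with expected payoff 4.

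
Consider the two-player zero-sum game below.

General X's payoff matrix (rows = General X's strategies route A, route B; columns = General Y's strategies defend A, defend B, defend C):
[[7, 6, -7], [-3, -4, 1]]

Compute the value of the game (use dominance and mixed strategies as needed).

Column defend A is strictly dominated by defend B for General Y (it gives General X more in every row).
The remaining 2×2 game on (route A, route B) × (defend B, defend C) has no saddle point. Let General X play route A with probability p; indifference gives 6p − 4(1−p) = −7p + (1−p), so p = 5/18.
Similarly General Y's optimal q on defend B is 4/9, and the value is 6·(4/9) + (-7)·(5/9) = -11/9.

-11/9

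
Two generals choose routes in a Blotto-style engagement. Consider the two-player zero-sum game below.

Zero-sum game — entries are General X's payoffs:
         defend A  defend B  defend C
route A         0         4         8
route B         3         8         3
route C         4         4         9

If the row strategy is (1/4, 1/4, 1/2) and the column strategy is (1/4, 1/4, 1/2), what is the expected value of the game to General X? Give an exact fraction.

89/16

Against (1/4, 1/4, 1/2), each row's expected payoff is route A: 5; route B: 17/4; route C: 13/2.
Taking the (1/4, 1/4, 1/2)-weighted average: (1/4)·(5) + (1/4)·(17/4) + (1/2)·(13/2) = 89/16.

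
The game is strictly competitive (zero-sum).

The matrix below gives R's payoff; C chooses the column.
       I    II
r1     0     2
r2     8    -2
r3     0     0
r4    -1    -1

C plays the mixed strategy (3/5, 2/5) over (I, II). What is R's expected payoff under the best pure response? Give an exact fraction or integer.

r1: (0)·(3/5) + (2)·(2/5) = 4/5.
r2: (8)·(3/5) + (-2)·(2/5) = 4.
r3: (0)·(3/5) + (0)·(2/5) = 0.
r4: (-1)·(3/5) + (-1)·(2/5) = -1.
The best pure response is r2 with expected payoff 4.

4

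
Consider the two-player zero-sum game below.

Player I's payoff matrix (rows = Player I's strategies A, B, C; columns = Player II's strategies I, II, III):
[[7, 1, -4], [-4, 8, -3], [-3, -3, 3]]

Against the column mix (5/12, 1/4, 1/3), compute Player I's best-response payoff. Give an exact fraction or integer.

11/6

A: (7)·(5/12) + (1)·(1/4) + (-4)·(1/3) = 11/6.
B: (-4)·(5/12) + (8)·(1/4) + (-3)·(1/3) = -2/3.
C: (-3)·(5/12) + (-3)·(1/4) + (3)·(1/3) = -1.
The best pure response is A with expected payoff 11/6.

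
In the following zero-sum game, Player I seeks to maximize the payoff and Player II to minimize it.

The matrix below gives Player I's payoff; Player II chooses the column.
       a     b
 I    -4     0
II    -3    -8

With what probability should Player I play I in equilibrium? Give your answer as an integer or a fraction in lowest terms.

Row minima are -4 and -8, so Player I's maximin is -4; column maxima are -3 and 0, so Player II's minimax is -3. These differ, so the equilibrium is in mixed strategies.
Let Player I play I with probability p. Player II is indifferent when −4p − 3(1−p) = −8(1−p), giving p = 5/9.

5/9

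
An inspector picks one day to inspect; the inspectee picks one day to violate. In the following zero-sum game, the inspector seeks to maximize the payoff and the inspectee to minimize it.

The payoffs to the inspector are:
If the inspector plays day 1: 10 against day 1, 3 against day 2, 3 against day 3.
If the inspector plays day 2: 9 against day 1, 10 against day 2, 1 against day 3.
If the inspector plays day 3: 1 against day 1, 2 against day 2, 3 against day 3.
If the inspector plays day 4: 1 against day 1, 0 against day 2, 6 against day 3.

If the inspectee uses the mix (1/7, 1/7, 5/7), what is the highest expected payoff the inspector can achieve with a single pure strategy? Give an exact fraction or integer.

31/7

day 1: (10)·(1/7) + (3)·(1/7) + (3)·(5/7) = 4.
day 2: (9)·(1/7) + (10)·(1/7) + (1)·(5/7) = 24/7.
day 3: (1)·(1/7) + (2)·(1/7) + (3)·(5/7) = 18/7.
day 4: (1)·(1/7) + (0)·(1/7) + (6)·(5/7) = 31/7.
The best pure response is day 4 with expected payoff 31/7.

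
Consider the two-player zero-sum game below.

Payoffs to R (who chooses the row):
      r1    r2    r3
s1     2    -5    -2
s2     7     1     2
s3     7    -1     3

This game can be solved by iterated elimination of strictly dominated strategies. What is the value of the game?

1

Column r3 is strictly dominated by r2 for C (-5<-2, 1<2, -1<3); eliminate r3.
Row s1 is strictly dominated by row s2 (7>2, 1>-5); eliminate s1.
Column r1 is strictly dominated by r2 for C (1<7, -1<7); eliminate r1.
Row s3 is strictly dominated by row s2 (1>-1); eliminate s3.
Only (s2, r2) remains, with payoff 1.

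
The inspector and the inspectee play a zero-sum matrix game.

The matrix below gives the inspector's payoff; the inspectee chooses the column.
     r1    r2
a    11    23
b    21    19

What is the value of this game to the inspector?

Row minima are 11 and 19, so the inspector's maximin is 19; column maxima are 21 and 23, so the inspectee's minimax is 21. These differ, so the equilibrium is in mixed strategies.
Let the inspector play a with probability p. The inspectee is indifferent when 11p + 21(1−p) = 23p + 19(1−p), giving p = 1/7.
Let the inspectee play r1 with probability q. The inspector is indifferent when 11q + 23(1−q) = 21q + 19(1−q), giving q = 2/7.
The value is 11·(2/7) + (23)·(5/7) = 137/7.

137/7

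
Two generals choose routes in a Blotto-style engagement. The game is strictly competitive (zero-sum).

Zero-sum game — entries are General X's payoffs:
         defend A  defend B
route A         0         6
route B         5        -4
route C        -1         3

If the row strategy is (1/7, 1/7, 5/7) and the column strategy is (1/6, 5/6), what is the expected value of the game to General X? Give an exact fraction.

Against (1/6, 5/6), each row's expected payoff is route A: 5; route B: -5/2; route C: 7/3.
Taking the (1/7, 1/7, 5/7)-weighted average: (1/7)·(5) + (1/7)·(-5/2) + (5/7)·(7/3) = 85/42.

85/42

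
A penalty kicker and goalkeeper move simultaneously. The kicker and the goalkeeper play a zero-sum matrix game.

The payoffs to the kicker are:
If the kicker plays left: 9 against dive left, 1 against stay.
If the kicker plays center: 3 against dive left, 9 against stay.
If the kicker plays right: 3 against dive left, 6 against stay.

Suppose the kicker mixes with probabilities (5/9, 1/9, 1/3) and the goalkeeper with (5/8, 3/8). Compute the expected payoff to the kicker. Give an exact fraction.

127/24

Against (5/8, 3/8), each row's expected payoff is left: 6; center: 21/4; right: 33/8.
Taking the (5/9, 1/9, 1/3)-weighted average: (5/9)·(6) + (1/9)·(21/4) + (1/3)·(33/8) = 127/24.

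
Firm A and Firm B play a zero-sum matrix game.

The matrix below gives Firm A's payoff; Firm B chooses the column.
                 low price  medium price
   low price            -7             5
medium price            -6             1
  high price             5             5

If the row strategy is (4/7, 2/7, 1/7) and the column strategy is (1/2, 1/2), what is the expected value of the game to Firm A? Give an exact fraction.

Against (1/2, 1/2), each row's expected payoff is low price: -1; medium price: -5/2; high price: 5.
Taking the (4/7, 2/7, 1/7)-weighted average: (4/7)·(-1) + (2/7)·(-5/2) + (1/7)·(5) = -4/7.

-4/7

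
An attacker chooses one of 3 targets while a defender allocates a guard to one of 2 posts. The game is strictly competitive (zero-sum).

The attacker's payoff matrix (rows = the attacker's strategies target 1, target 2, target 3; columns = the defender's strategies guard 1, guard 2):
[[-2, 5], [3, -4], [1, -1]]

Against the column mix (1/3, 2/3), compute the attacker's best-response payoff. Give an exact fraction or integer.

8/3

target 1: (-2)·(1/3) + (5)·(2/3) = 8/3.
target 2: (3)·(1/3) + (-4)·(2/3) = -5/3.
target 3: (1)·(1/3) + (-1)·(2/3) = -1/3.
The best pure response is target 1 with expected payoff 8/3.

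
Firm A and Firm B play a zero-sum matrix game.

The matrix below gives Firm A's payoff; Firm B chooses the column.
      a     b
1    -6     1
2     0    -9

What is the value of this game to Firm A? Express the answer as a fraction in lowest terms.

-27/8

Row minima are -6 and -9, so Firm A's maximin is -6; column maxima are 0 and 1, so Firm B's minimax is 0. These differ, so the equilibrium is in mixed strategies.
Let Firm A play 1 with probability p. Firm B is indifferent when −6p = p − 9(1−p), giving p = 9/16.
Let Firm B play a with probability q. Firm A is indifferent when −6q + (1−q) = −9(1−q), giving q = 5/8.
The value is -6·(5/8) + (1)·(3/8) = -27/8.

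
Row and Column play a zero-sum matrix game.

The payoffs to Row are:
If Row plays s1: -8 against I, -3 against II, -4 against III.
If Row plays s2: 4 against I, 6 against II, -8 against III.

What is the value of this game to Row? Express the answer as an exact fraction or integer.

-5

Column II is strictly dominated by I for Column (it gives Row more in every row).
The remaining 2×2 game on (s1, s2) × (I, III) has no saddle point. Let Row play s1 with probability p; indifference gives −8p + 4(1−p) = −4p − 8(1−p), so p = 3/4.
Similarly Column's optimal q on I is 1/4, and the value is -8·(1/4) + (-4)·(3/4) = -5.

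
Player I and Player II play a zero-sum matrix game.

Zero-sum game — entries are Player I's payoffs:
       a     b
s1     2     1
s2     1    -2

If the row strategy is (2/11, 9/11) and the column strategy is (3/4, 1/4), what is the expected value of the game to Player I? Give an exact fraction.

Against (3/4, 1/4), each row's expected payoff is s1: 7/4; s2: 1/4.
Taking the (2/11, 9/11)-weighted average: (2/11)·(7/4) + (9/11)·(1/4) = 23/44.

23/44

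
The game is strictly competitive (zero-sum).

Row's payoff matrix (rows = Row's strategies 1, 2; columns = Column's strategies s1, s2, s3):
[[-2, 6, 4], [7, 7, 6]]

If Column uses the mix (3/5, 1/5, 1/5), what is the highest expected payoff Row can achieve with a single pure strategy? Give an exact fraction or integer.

34/5

1: (-2)·(3/5) + (6)·(1/5) + (4)·(1/5) = 4/5.
2: (7)·(3/5) + (7)·(1/5) + (6)·(1/5) = 34/5.
The best pure response is 2 with expected payoff 34/5.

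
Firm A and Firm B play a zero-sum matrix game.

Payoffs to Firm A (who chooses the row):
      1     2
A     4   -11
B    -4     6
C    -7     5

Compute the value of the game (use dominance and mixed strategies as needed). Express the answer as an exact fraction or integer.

Row C is strictly dominated by row B, so Firm A never plays it.
The remaining 2×2 game on (A, B) × (1, 2) has no saddle point. Let Firm A play A with probability p; indifference gives 4p − 4(1−p) = −11p + 6(1−p), so p = 2/5.
Similarly Firm B's optimal q on 1 is 17/25, and the value is 4·(17/25) + (-11)·(8/25) = -4/5.

-4/5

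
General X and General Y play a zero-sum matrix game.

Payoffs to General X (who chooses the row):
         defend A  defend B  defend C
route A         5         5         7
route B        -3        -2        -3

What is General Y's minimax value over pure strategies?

5

The worst case (largest entry) in each column is defend A: 5, defend B: 5, defend C: 7.
The best (smallest) of these is 5.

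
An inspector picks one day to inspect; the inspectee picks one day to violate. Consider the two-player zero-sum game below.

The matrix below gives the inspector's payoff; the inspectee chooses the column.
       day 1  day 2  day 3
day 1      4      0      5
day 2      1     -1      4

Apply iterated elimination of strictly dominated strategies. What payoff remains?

Row day 2 is strictly dominated by row day 1 (4>1, 0>-1, 5>4); eliminate day 2.
Column day 1 is strictly dominated by day 2 for the inspectee (0<4); eliminate day 1.
Column day 3 is strictly dominated by day 2 for the inspectee (0<5); eliminate day 3.
Only (day 1, day 2) remains, with payoff 0.

0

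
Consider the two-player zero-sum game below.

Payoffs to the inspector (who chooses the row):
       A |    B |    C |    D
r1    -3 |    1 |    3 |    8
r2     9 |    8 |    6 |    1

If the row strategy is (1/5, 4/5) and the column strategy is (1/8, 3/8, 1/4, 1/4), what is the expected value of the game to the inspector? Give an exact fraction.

Against (1/8, 3/8, 1/4, 1/4), each row's expected payoff is r1: 11/4; r2: 47/8.
Taking the (1/5, 4/5)-weighted average: (1/5)·(11/4) + (4/5)·(47/8) = 21/4.

21/4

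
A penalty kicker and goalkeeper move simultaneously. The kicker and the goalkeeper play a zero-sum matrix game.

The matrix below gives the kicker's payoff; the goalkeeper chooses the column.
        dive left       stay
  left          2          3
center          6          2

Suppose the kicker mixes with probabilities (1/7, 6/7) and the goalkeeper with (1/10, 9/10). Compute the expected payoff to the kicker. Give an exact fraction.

173/70

Against (1/10, 9/10), each row's expected payoff is left: 29/10; center: 12/5.
Taking the (1/7, 6/7)-weighted average: (1/7)·(29/10) + (6/7)·(12/5) = 173/70.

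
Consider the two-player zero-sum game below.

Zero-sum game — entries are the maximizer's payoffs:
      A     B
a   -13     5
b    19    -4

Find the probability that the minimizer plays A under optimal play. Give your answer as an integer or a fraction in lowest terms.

Row minima are -13 and -4, so the maximizer's maximin is -4; column maxima are 19 and 5, so the minimizer's minimax is 5. These differ, so the equilibrium is in mixed strategies.
Let the minimizer play A with probability q. The maximizer is indifferent when −13q + 5(1−q) = 19q − 4(1−q), giving q = 9/41.

9/41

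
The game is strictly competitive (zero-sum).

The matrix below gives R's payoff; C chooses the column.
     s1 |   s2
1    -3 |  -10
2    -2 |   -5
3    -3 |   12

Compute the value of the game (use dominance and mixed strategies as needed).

Row 1 is strictly dominated by row 2, so R never plays it.
The remaining 2×2 game on (2, 3) × (s1, s2) has no saddle point. Let R play 2 with probability p; indifference gives −2p − 3(1−p) = −5p + 12(1−p), so p = 5/6.
Similarly C's optimal q on s1 is 17/18, and the value is -2·(17/18) + (-5)·(1/18) = -13/6.

-13/6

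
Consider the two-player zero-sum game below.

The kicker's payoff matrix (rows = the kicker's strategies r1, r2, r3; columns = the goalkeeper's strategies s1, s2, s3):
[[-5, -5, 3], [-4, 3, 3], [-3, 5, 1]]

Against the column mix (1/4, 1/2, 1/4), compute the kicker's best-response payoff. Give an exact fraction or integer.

r1: (-5)·(1/4) + (-5)·(1/2) + (3)·(1/4) = -3.
r2: (-4)·(1/4) + (3)·(1/2) + (3)·(1/4) = 5/4.
r3: (-3)·(1/4) + (5)·(1/2) + (1)·(1/4) = 2.
The best pure response is r3 with expected payoff 2.

2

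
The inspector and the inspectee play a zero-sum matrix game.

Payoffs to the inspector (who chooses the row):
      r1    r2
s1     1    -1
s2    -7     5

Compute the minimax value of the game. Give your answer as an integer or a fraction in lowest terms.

Row minima are -1 and -7, so the inspector's maximin is -1; column maxima are 1 and 5, so the inspectee's minimax is 1. These differ, so the equilibrium is in mixed strategies.
Let the inspector play s1 with probability p. The inspectee is indifferent when p − 7(1−p) = −p + 5(1−p), giving p = 6/7.
Let the inspectee play r1 with probability q. The inspector is indifferent when q − (1−q) = −7q + 5(1−q), giving q = 3/7.
The value is 1·(3/7) + (-1)·(4/7) = -1/7.

-1/7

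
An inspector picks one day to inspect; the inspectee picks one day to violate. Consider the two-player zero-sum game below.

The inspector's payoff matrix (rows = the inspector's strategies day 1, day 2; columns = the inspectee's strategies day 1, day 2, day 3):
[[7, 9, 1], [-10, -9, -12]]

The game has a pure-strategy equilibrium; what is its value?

1

Row minima: 1, -12 → the inspector's maximin is 1.
Column maxima: 7, 9, 1 → the inspectee's minimax is 1.
They coincide at (day 1, day 3), so the value is 1.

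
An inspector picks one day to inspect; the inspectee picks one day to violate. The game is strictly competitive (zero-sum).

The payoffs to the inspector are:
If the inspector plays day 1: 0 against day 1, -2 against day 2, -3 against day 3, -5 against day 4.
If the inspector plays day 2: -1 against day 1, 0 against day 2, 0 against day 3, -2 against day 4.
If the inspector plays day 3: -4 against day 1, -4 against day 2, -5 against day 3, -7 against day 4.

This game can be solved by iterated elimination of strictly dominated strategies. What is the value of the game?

Row day 3 is strictly dominated by row day 1 (0>-4, -2>-4, -3>-5, -5>-7); eliminate day 3.
Column day 1 is strictly dominated by day 4 for the inspectee (-5<0, -2<-1); eliminate day 1.
Column day 2 is strictly dominated by day 4 for the inspectee (-5<-2, -2<0); eliminate day 2.
Column day 3 is strictly dominated by day 4 for the inspectee (-5<-3, -2<0); eliminate day 3.
Row day 1 is strictly dominated by row day 2 (-2>-5); eliminate day 1.
Only (day 2, day 4) remains, with payoff -2.

-2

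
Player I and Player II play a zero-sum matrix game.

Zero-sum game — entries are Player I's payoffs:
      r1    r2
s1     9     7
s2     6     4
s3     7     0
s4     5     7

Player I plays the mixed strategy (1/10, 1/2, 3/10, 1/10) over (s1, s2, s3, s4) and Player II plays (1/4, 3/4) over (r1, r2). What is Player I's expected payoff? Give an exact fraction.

Against (1/4, 3/4), each row's expected payoff is s1: 15/2; s2: 9/2; s3: 7/4; s4: 13/2.
Taking the (1/10, 1/2, 3/10, 1/10)-weighted average: (1/10)·(15/2) + (1/2)·(9/2) + (3/10)·(7/4) + (1/10)·(13/2) = 167/40.

167/40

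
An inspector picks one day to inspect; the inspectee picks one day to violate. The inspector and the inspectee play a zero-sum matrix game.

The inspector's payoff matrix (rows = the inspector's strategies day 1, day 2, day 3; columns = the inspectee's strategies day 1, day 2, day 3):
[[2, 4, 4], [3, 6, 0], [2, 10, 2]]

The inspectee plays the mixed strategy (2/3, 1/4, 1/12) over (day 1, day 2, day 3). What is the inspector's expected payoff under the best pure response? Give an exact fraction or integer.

day 1: (2)·(2/3) + (4)·(1/4) + (4)·(1/12) = 8/3.
day 2: (3)·(2/3) + (6)·(1/4) + (0)·(1/12) = 7/2.
day 3: (2)·(2/3) + (10)·(1/4) + (2)·(1/12) = 4.
The best pure response is day 3 with expected payoff 4.

4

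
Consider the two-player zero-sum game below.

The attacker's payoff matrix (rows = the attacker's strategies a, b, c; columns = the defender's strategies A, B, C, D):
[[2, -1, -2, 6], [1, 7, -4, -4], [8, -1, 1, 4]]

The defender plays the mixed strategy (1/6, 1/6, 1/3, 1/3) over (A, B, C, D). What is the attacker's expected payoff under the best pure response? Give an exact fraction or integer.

a: (2)·(1/6) + (-1)·(1/6) + (-2)·(1/3) + (6)·(1/3) = 3/2.
b: (1)·(1/6) + (7)·(1/6) + (-4)·(1/3) + (-4)·(1/3) = -4/3.
c: (8)·(1/6) + (-1)·(1/6) + (1)·(1/3) + (4)·(1/3) = 17/6.
The best pure response is c with expected payoff 17/6.

17/6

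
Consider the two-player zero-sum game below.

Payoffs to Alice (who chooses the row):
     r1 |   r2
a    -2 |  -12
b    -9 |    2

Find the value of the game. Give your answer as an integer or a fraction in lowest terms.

-16/3

Row minima are -12 and -9, so Alice's maximin is -9; column maxima are -2 and 2, so Bob's minimax is -2. These differ, so the equilibrium is in mixed strategies.
Let Alice play a with probability p. Bob is indifferent when −2p − 9(1−p) = −12p + 2(1−p), giving p = 11/21.
Let Bob play r1 with probability q. Alice is indifferent when −2q − 12(1−q) = −9q + 2(1−q), giving q = 2/3.
The value is -2·(2/3) + (-12)·(1/3) = -16/3.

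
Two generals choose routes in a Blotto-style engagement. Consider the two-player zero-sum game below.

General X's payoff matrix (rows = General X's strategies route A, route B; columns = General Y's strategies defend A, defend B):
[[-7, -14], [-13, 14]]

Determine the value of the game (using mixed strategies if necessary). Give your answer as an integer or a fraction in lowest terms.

Row minima are -14 and -13, so General X's maximin is -13; column maxima are -7 and 14, so General Y's minimax is -7. These differ, so the equilibrium is in mixed strategies.
Let General X play route A with probability p. General Y is indifferent when −7p − 13(1−p) = −14p + 14(1−p), giving p = 27/34.
Let General Y play defend A with probability q. General X is indifferent when −7q − 14(1−q) = −13q + 14(1−q), giving q = 14/17.
The value is -7·(14/17) + (-14)·(3/17) = -140/17.

-140/17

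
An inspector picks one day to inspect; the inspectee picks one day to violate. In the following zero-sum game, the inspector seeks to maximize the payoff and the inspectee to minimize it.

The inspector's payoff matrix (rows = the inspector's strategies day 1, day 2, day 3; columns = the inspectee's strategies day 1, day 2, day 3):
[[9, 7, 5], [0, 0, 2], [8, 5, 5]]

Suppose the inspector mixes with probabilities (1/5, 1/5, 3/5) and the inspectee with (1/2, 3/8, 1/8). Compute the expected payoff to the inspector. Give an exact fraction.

Against (1/2, 3/8, 1/8), each row's expected payoff is day 1: 31/4; day 2: 1/4; day 3: 13/2.
Taking the (1/5, 1/5, 3/5)-weighted average: (1/5)·(31/4) + (1/5)·(1/4) + (3/5)·(13/2) = 11/2.

11/2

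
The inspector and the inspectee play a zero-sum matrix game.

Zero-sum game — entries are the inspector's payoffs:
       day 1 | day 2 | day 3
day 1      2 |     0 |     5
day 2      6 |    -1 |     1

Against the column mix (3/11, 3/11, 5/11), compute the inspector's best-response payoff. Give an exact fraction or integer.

31/11

day 1: (2)·(3/11) + (0)·(3/11) + (5)·(5/11) = 31/11.
day 2: (6)·(3/11) + (-1)·(3/11) + (1)·(5/11) = 20/11.
The best pure response is day 1 with expected payoff 31/11.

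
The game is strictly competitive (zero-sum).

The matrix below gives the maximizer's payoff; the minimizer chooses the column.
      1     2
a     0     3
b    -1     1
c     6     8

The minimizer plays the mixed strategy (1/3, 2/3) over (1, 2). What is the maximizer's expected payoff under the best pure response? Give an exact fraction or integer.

a: (0)·(1/3) + (3)·(2/3) = 2.
b: (-1)·(1/3) + (1)·(2/3) = 1/3.
c: (6)·(1/3) + (8)·(2/3) = 22/3.
The best pure response is c with expected payoff 22/3.

22/3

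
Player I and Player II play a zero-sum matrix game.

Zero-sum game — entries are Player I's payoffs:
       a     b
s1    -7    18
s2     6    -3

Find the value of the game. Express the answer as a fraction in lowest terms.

87/34

Row minima are -7 and -3, so Player I's maximin is -3; column maxima are 6 and 18, so Player II's minimax is 6. These differ, so the equilibrium is in mixed strategies.
Let Player I play s1 with probability p. Player II is indifferent when −7p + 6(1−p) = 18p − 3(1−p), giving p = 9/34.
Let Player II play a with probability q. Player I is indifferent when −7q + 18(1−q) = 6q − 3(1−q), giving q = 21/34.
The value is -7·(21/34) + (18)·(13/34) = 87/34.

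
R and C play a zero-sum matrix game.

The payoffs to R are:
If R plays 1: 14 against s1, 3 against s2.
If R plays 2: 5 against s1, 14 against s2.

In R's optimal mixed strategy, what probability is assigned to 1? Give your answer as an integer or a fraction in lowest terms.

Row minima are 3 and 5, so R's maximin is 5; column maxima are 14 and 14, so C's minimax is 14. These differ, so the equilibrium is in mixed strategies.
Let R play 1 with probability p. C is indifferent when 14p + 5(1−p) = 3p + 14(1−p), giving p = 9/20.

9/20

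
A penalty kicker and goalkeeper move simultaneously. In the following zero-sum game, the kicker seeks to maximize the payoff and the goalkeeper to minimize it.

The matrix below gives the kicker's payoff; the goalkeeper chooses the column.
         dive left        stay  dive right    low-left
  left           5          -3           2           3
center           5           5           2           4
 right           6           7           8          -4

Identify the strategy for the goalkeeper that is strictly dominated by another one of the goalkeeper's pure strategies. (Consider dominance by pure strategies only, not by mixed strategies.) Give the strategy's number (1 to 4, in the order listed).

1

The goalkeeper prefers columns that give the kicker less. Compare dive left with low-left: 3 < 5, 4 < 5, -4 < 6.
So low-left strictly dominates dive left for the goalkeeper; dive left is strictly dominated.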